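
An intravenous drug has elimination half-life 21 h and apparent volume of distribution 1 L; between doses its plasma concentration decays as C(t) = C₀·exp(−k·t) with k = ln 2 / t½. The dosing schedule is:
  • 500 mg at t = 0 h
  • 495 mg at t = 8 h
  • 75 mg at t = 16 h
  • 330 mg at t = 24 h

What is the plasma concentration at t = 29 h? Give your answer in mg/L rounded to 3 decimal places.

k = ln 2 / 21 = 0.03301 per h
Dose 1 (500 mg at t=0 h): 500·exp(−0.03301·29) = 191.983 mg/L
Dose 2 (495 mg at t=8 h): 495·exp(−0.03301·21) = 247.500 mg/L
Dose 3 (75 mg at t=16 h): 75·exp(−0.03301·13) = 48.833 mg/L
Dose 4 (330 mg at t=24 h): 330·exp(−0.03301·5) = 279.795 mg/L
C(29) = 191.983 + 247.500 + 48.833 + 279.795 = 768.110 mg/L

768.110 mg/L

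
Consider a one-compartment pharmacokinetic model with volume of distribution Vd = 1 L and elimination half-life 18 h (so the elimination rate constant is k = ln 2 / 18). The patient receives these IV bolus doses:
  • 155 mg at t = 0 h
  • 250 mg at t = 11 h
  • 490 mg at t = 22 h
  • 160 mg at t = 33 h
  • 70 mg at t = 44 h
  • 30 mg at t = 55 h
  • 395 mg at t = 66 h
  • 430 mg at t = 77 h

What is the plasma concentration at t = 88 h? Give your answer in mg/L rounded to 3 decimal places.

548.052 mg/L

k = ln 2 / 18 = 0.03851 per h
Dose 1 (155 mg at t=0 h): 155·exp(−0.03851·88) = 5.232 mg/L
Dose 2 (250 mg at t=11 h): 250·exp(−0.03851·77) = 12.888 mg/L
Dose 3 (490 mg at t=22 h): 490·exp(−0.03851·66) = 38.585 mg/L
Dose 4 (160 mg at t=33 h): 160·exp(−0.03851·55) = 19.244 mg/L
Dose 5 (70 mg at t=44 h): 70·exp(−0.03851·44) = 12.860 mg/L
Dose 6 (30 mg at t=55 h): 30·exp(−0.03851·33) = 8.418 mg/L
Dose 7 (395 mg at t=66 h): 395·exp(−0.03851·22) = 169.306 mg/L
Dose 8 (430 mg at t=77 h): 430·exp(−0.03851·11) = 281.518 mg/L
C(88) = 5.232 + 12.888 + 38.585 + 19.244 + 12.860 + 8.418 + 169.306 + 281.518 = 548.052 mg/L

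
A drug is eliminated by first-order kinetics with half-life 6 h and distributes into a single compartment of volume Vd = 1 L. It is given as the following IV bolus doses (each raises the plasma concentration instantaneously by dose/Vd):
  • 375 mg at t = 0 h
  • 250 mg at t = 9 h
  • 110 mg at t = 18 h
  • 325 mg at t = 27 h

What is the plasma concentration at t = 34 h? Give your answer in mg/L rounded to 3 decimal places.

k = ln 2 / 6 = 0.11552 per h
Dose 1 (375 mg at t=0 h): 375·exp(−0.11552·34) = 7.382 mg/L
Dose 2 (250 mg at t=9 h): 250·exp(−0.11552·25) = 13.920 mg/L
Dose 3 (110 mg at t=18 h): 110·exp(−0.11552·16) = 17.324 mg/L
Dose 4 (325 mg at t=27 h): 325·exp(−0.11552·7) = 144.771 mg/L
C(34) = 7.382 + 13.920 + 17.324 + 144.771 = 183.398 mg/L

183.398 mg/L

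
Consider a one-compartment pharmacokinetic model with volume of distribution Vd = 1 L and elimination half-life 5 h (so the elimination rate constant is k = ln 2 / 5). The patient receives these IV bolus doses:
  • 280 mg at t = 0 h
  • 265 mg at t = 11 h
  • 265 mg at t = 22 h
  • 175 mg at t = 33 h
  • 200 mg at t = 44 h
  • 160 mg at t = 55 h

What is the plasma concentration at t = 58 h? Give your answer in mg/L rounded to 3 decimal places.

142.032 mg/L

k = ln 2 / 5 = 0.13863 per h
Dose 1 (280 mg at t=0 h): 280·exp(−0.13863·58) = 0.090 mg/L
Dose 2 (265 mg at t=11 h): 265·exp(−0.13863·47) = 0.392 mg/L
Dose 3 (265 mg at t=22 h): 265·exp(−0.13863·36) = 1.802 mg/L
Dose 4 (175 mg at t=33 h): 175·exp(−0.13863·25) = 5.469 mg/L
Dose 5 (200 mg at t=44 h): 200·exp(−0.13863·14) = 28.717 mg/L
Dose 6 (160 mg at t=55 h): 160·exp(−0.13863·3) = 105.561 mg/L
C(58) = 0.090 + 0.392 + 1.802 + 5.469 + 28.717 + 105.561 = 142.032 mg/L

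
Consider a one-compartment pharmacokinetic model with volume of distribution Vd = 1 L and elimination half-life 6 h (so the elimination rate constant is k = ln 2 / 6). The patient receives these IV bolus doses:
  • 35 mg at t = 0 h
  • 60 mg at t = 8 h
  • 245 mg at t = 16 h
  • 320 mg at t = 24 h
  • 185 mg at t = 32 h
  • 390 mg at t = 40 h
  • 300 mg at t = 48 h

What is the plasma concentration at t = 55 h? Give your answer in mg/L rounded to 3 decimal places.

k = ln 2 / 6 = 0.11552 per h
Dose 1 (35 mg at t=0 h): 35·exp(−0.11552·55) = 0.061 mg/L
Dose 2 (60 mg at t=8 h): 60·exp(−0.11552·47) = 0.263 mg/L
Dose 3 (245 mg at t=16 h): 245·exp(−0.11552·39) = 2.707 mg/L
Dose 4 (320 mg at t=24 h): 320·exp(−0.11552·31) = 8.909 mg/L
Dose 5 (185 mg at t=32 h): 185·exp(−0.11552·23) = 12.978 mg/L
Dose 6 (390 mg at t=40 h): 390·exp(−0.11552·15) = 68.943 mg/L
Dose 7 (300 mg at t=48 h): 300·exp(−0.11552·7) = 133.635 mg/L
C(55) = 0.061 + 0.263 + 2.707 + 8.909 + 12.978 + 68.943 + 133.635 = 227.496 mg/L

227.496 mg/L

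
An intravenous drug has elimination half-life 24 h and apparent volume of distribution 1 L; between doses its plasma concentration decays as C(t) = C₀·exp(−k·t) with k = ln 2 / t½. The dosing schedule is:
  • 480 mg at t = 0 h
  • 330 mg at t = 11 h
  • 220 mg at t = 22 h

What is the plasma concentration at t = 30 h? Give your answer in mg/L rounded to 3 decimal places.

k = ln 2 / 24 = 0.02888 per h
Dose 1 (480 mg at t=0 h): 480·exp(−0.02888·30) = 201.815 mg/L
Dose 2 (330 mg at t=11 h): 330·exp(−0.02888·19) = 190.633 mg/L
Dose 3 (220 mg at t=22 h): 220·exp(−0.02888·8) = 174.614 mg/L
C(30) = 201.815 + 190.633 + 174.614 = 567.062 mg/L

567.062 mg/L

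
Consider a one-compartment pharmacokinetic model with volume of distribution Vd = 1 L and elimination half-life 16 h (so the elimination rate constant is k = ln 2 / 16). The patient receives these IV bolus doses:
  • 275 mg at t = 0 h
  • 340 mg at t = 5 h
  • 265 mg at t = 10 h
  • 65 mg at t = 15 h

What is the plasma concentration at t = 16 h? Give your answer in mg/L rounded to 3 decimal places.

615.203 mg/L

k = ln 2 / 16 = 0.04332 per h
Dose 1 (275 mg at t=0 h): 275·exp(−0.04332·16) = 137.500 mg/L
Dose 2 (340 mg at t=5 h): 340·exp(−0.04332·11) = 211.116 mg/L
Dose 3 (265 mg at t=10 h): 265·exp(−0.04332·6) = 204.343 mg/L
Dose 4 (65 mg at t=15 h): 65·exp(−0.04332·1) = 62.244 mg/L
C(16) = 137.500 + 211.116 + 204.343 + 62.244 = 615.203 mg/L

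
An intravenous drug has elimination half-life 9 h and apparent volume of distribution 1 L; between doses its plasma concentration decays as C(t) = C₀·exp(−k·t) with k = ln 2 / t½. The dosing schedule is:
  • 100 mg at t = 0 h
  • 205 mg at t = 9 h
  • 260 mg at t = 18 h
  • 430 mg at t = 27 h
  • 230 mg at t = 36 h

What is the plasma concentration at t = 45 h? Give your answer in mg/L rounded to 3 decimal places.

k = ln 2 / 9 = 0.07702 per h
Dose 1 (100 mg at t=0 h): 100·exp(−0.07702·45) = 3.125 mg/L
Dose 2 (205 mg at t=9 h): 205·exp(−0.07702·36) = 12.812 mg/L
Dose 3 (260 mg at t=18 h): 260·exp(−0.07702·27) = 32.500 mg/L
Dose 4 (430 mg at t=27 h): 430·exp(−0.07702·18) = 107.500 mg/L
Dose 5 (230 mg at t=36 h): 230·exp(−0.07702·9) = 115.000 mg/L
C(45) = 3.125 + 12.812 + 32.500 + 107.500 + 115.000 = 270.938 mg/L

270.938 mg/L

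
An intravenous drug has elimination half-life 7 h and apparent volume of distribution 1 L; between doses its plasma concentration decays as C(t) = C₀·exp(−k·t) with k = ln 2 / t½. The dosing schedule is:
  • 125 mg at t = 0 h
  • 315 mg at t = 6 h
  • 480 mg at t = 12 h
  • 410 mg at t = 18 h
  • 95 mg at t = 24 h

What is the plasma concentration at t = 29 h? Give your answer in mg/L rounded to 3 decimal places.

k = ln 2 / 7 = 0.09902 per h
Dose 1 (125 mg at t=0 h): 125·exp(−0.09902·29) = 7.076 mg/L
Dose 2 (315 mg at t=6 h): 315·exp(−0.09902·23) = 32.301 mg/L
Dose 3 (480 mg at t=12 h): 480·exp(−0.09902·17) = 89.160 mg/L
Dose 4 (410 mg at t=18 h): 410·exp(−0.09902·11) = 137.955 mg/L
Dose 5 (95 mg at t=24 h): 95·exp(−0.09902·5) = 57.903 mg/L
C(29) = 7.076 + 32.301 + 89.160 + 137.955 + 57.903 = 324.394 mg/L

324.394 mg/L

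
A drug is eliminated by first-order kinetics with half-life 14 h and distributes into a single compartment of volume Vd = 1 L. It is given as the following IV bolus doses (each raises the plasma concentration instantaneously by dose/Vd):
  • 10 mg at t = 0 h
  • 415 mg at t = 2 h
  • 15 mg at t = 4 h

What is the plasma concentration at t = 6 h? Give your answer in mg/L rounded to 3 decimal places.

361.455 mg/L

k = ln 2 / 14 = 0.04951 per h
Dose 1 (10 mg at t=0 h): 10·exp(−0.04951·6) = 7.430 mg/L
Dose 2 (415 mg at t=2 h): 415·exp(−0.04951·4) = 340.439 mg/L
Dose 3 (15 mg at t=4 h): 15·exp(−0.04951·2) = 13.586 mg/L
C(6) = 7.430 + 340.439 + 13.586 = 361.455 mg/L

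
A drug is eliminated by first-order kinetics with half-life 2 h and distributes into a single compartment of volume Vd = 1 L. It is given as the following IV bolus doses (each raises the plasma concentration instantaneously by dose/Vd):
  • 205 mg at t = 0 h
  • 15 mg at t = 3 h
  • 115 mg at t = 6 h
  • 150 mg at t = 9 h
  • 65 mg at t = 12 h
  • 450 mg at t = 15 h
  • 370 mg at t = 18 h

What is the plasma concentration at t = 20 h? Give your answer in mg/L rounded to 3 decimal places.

273.067 mg/L

k = ln 2 / 2 = 0.34657 per h
Dose 1 (205 mg at t=0 h): 205·exp(−0.34657·20) = 0.200 mg/L
Dose 2 (15 mg at t=3 h): 15·exp(−0.34657·17) = 0.041 mg/L
Dose 3 (115 mg at t=6 h): 115·exp(−0.34657·14) = 0.898 mg/L
Dose 4 (150 mg at t=9 h): 150·exp(−0.34657·11) = 3.315 mg/L
Dose 5 (65 mg at t=12 h): 65·exp(−0.34657·8) = 4.062 mg/L
Dose 6 (450 mg at t=15 h): 450·exp(−0.34657·5) = 79.550 mg/L
Dose 7 (370 mg at t=18 h): 370·exp(−0.34657·2) = 185.000 mg/L
C(20) = 0.200 + 0.041 + 0.898 + 3.315 + 4.062 + 79.550 + 185.000 = 273.067 mg/L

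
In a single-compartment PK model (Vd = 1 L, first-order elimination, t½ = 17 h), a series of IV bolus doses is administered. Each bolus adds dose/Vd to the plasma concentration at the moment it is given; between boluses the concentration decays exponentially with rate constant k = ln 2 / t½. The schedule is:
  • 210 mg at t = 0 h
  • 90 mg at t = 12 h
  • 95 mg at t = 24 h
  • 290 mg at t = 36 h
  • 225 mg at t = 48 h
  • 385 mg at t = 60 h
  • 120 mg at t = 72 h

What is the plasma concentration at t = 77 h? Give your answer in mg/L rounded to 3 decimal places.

440.233 mg/L

k = ln 2 / 17 = 0.04077 per h
Dose 1 (210 mg at t=0 h): 210·exp(−0.04077·77) = 9.093 mg/L
Dose 2 (90 mg at t=12 h): 90·exp(−0.04077·65) = 6.357 mg/L
Dose 3 (95 mg at t=24 h): 95·exp(−0.04077·53) = 10.945 mg/L
Dose 4 (290 mg at t=36 h): 290·exp(−0.04077·41) = 54.498 mg/L
Dose 5 (225 mg at t=48 h): 225·exp(−0.04077·29) = 68.970 mg/L
Dose 6 (385 mg at t=60 h): 385·exp(−0.04077·17) = 192.500 mg/L
Dose 7 (120 mg at t=72 h): 120·exp(−0.04077·5) = 97.869 mg/L
C(77) = 9.093 + 6.357 + 10.945 + 54.498 + 68.970 + 192.500 + 97.869 = 440.233 mg/L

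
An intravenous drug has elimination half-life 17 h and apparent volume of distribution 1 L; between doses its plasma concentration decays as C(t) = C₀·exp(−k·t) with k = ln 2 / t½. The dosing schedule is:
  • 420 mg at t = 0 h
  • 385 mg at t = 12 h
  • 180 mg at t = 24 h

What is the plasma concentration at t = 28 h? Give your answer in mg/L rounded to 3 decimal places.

k = ln 2 / 17 = 0.04077 per h
Dose 1 (420 mg at t=0 h): 420·exp(−0.04077·28) = 134.102 mg/L
Dose 2 (385 mg at t=12 h): 385·exp(−0.04077·16) = 200.511 mg/L
Dose 3 (180 mg at t=24 h): 180·exp(−0.04077·4) = 152.912 mg/L
C(28) = 134.102 + 200.511 + 152.912 = 487.525 mg/L

487.525 mg/L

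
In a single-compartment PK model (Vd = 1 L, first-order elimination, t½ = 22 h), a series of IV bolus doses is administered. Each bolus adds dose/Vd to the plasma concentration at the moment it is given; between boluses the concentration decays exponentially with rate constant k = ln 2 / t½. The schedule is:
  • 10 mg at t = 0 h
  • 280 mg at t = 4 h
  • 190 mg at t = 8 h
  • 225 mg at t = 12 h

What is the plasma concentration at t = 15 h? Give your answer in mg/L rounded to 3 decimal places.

k = ln 2 / 22 = 0.03151 per h
Dose 1 (10 mg at t=0 h): 10·exp(−0.03151·15) = 6.234 mg/L
Dose 2 (280 mg at t=4 h): 280·exp(−0.03151·11) = 197.990 mg/L
Dose 3 (190 mg at t=8 h): 190·exp(−0.03151·7) = 152.395 mg/L
Dose 4 (225 mg at t=12 h): 225·exp(−0.03151·3) = 204.707 mg/L
C(15) = 6.234 + 197.990 + 152.395 + 204.707 = 561.326 mg/L

561.326 mg/L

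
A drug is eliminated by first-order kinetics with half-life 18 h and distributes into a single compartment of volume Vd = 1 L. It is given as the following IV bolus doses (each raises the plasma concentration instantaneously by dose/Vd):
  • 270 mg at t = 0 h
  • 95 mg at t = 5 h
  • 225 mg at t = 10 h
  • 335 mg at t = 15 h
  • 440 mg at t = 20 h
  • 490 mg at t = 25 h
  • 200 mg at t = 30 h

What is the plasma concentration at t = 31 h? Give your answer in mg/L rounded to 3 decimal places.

k = ln 2 / 18 = 0.03851 per h
Dose 1 (270 mg at t=0 h): 270·exp(−0.03851·31) = 81.832 mg/L
Dose 2 (95 mg at t=5 h): 95·exp(−0.03851·26) = 34.906 mg/L
Dose 3 (225 mg at t=10 h): 225·exp(−0.03851·21) = 100.226 mg/L
Dose 4 (335 mg at t=15 h): 335·exp(−0.03851·16) = 180.910 mg/L
Dose 5 (440 mg at t=20 h): 440·exp(−0.03851·11) = 288.065 mg/L
Dose 6 (490 mg at t=25 h): 490·exp(−0.03851·6) = 388.913 mg/L
Dose 7 (200 mg at t=30 h): 200·exp(−0.03851·1) = 192.445 mg/L
C(31) = 81.832 + 34.906 + 100.226 + 180.910 + 288.065 + 388.913 + 192.445 = 1267.297 mg/L

1267.297 mg/L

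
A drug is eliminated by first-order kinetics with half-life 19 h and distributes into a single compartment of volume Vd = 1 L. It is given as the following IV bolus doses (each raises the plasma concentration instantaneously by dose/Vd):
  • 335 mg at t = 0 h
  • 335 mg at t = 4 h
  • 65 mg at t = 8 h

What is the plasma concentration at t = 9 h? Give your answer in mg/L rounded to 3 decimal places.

583.056 mg/L

k = ln 2 / 19 = 0.03648 per h
Dose 1 (335 mg at t=0 h): 335·exp(−0.03648·9) = 241.241 mg/L
Dose 2 (335 mg at t=4 h): 335·exp(−0.03648·5) = 279.143 mg/L
Dose 3 (65 mg at t=8 h): 65·exp(−0.03648·1) = 62.671 mg/L
C(9) = 241.241 + 279.143 + 62.671 = 583.056 mg/L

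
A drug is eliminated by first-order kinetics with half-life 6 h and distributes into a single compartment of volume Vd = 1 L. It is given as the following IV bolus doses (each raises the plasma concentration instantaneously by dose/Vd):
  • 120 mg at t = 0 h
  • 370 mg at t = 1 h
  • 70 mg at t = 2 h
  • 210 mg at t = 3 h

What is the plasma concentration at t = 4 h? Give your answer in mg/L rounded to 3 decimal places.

579.873 mg/L

k = ln 2 / 6 = 0.11552 per h
Dose 1 (120 mg at t=0 h): 120·exp(−0.11552·4) = 75.595 mg/L
Dose 2 (370 mg at t=1 h): 370·exp(−0.11552·3) = 261.630 mg/L
Dose 3 (70 mg at t=2 h): 70·exp(−0.11552·2) = 55.559 mg/L
Dose 4 (210 mg at t=3 h): 210·exp(−0.11552·1) = 187.089 mg/L
C(4) = 75.595 + 261.630 + 55.559 + 187.089 = 579.873 mg/L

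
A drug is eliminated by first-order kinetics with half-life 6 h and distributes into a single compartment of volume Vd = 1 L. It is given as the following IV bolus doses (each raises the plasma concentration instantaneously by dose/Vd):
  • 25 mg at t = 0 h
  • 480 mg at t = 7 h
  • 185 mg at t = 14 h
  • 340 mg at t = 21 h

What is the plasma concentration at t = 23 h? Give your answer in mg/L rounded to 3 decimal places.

k = ln 2 / 6 = 0.11552 per h
Dose 1 (25 mg at t=0 h): 25·exp(−0.11552·23) = 1.754 mg/L
Dose 2 (480 mg at t=7 h): 480·exp(−0.11552·16) = 75.595 mg/L
Dose 3 (185 mg at t=14 h): 185·exp(−0.11552·9) = 65.407 mg/L
Dose 4 (340 mg at t=21 h): 340·exp(−0.11552·2) = 269.858 mg/L
C(23) = 1.754 + 75.595 + 65.407 + 269.858 = 412.615 mg/L

412.615 mg/L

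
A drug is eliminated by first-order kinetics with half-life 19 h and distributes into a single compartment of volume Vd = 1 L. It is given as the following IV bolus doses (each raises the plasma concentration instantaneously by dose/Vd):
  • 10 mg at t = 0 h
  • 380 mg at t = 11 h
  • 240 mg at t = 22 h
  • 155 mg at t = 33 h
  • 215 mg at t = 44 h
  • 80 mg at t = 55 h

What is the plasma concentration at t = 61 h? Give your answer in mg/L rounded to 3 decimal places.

355.970 mg/L

k = ln 2 / 19 = 0.03648 per h
Dose 1 (10 mg at t=0 h): 10·exp(−0.03648·61) = 1.080 mg/L
Dose 2 (380 mg at t=11 h): 380·exp(−0.03648·50) = 61.320 mg/L
Dose 3 (240 mg at t=22 h): 240·exp(−0.03648·39) = 57.851 mg/L
Dose 4 (155 mg at t=33 h): 155·exp(−0.03648·28) = 55.810 mg/L
Dose 5 (215 mg at t=44 h): 215·exp(−0.03648·17) = 115.637 mg/L
Dose 6 (80 mg at t=55 h): 80·exp(−0.03648·6) = 64.273 mg/L
C(61) = 1.080 + 61.320 + 57.851 + 55.810 + 115.637 + 64.273 = 355.970 mg/L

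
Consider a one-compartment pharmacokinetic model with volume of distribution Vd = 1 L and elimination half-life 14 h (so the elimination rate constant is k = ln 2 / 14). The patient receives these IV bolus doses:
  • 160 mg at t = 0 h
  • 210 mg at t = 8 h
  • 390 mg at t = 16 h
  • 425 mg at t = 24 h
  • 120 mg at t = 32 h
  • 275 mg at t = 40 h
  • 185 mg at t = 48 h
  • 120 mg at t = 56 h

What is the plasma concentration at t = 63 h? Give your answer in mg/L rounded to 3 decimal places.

407.358 mg/L

k = ln 2 / 14 = 0.04951 per h
Dose 1 (160 mg at t=0 h): 160·exp(−0.04951·63) = 7.071 mg/L
Dose 2 (210 mg at t=8 h): 210·exp(−0.04951·55) = 13.791 mg/L
Dose 3 (390 mg at t=16 h): 390·exp(−0.04951·47) = 38.060 mg/L
Dose 4 (425 mg at t=24 h): 425·exp(−0.04951·39) = 61.632 mg/L
Dose 5 (120 mg at t=32 h): 120·exp(−0.04951·31) = 25.859 mg/L
Dose 6 (275 mg at t=40 h): 275·exp(−0.04951·23) = 88.061 mg/L
Dose 7 (185 mg at t=48 h): 185·exp(−0.04951·15) = 88.032 mg/L
Dose 8 (120 mg at t=56 h): 120·exp(−0.04951·7) = 84.853 mg/L
C(63) = 7.071 + 13.791 + 38.060 + 61.632 + 25.859 + 88.061 + 88.032 + 84.853 = 407.358 mg/L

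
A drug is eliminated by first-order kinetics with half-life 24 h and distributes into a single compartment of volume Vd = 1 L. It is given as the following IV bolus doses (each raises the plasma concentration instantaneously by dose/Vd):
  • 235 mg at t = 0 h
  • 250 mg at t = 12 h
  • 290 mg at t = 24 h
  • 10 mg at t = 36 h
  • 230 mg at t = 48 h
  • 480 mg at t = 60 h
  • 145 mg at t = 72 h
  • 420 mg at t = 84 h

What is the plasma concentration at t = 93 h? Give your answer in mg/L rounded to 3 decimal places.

732.268 mg/L

k = ln 2 / 24 = 0.02888 per h
Dose 1 (235 mg at t=0 h): 235·exp(−0.02888·93) = 16.017 mg/L
Dose 2 (250 mg at t=12 h): 250·exp(−0.02888·81) = 24.097 mg/L
Dose 3 (290 mg at t=24 h): 290·exp(−0.02888·69) = 39.531 mg/L
Dose 4 (10 mg at t=36 h): 10·exp(−0.02888·57) = 1.928 mg/L
Dose 5 (230 mg at t=48 h): 230·exp(−0.02888·45) = 62.704 mg/L
Dose 6 (480 mg at t=60 h): 480·exp(−0.02888·33) = 185.065 mg/L
Dose 7 (145 mg at t=72 h): 145·exp(−0.02888·21) = 79.062 mg/L
Dose 8 (420 mg at t=84 h): 420·exp(−0.02888·9) = 323.864 mg/L
C(93) = 16.017 + 24.097 + 39.531 + 1.928 + 62.704 + 185.065 + 79.062 + 323.864 = 732.268 mg/L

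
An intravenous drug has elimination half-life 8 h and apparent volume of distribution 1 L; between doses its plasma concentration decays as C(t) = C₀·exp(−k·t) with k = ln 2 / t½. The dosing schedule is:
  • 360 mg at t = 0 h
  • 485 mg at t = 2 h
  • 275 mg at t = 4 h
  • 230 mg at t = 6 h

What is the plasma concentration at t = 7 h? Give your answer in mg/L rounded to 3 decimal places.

k = ln 2 / 8 = 0.08664 per h
Dose 1 (360 mg at t=0 h): 360·exp(−0.08664·7) = 196.291 mg/L
Dose 2 (485 mg at t=2 h): 485·exp(−0.08664·5) = 314.484 mg/L
Dose 3 (275 mg at t=4 h): 275·exp(−0.08664·3) = 212.054 mg/L
Dose 4 (230 mg at t=6 h): 230·exp(−0.08664·1) = 210.911 mg/L
C(7) = 196.291 + 314.484 + 212.054 + 210.911 = 933.740 mg/L

933.740 mg/L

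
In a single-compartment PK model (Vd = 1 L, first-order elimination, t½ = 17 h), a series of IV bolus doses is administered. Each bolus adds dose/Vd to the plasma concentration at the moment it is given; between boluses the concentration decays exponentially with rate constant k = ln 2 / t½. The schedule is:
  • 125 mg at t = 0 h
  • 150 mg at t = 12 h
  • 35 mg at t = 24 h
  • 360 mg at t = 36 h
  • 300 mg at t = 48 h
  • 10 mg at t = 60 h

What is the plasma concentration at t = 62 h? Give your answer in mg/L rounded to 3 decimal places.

340.386 mg/L

k = ln 2 / 17 = 0.04077 per h
Dose 1 (125 mg at t=0 h): 125·exp(−0.04077·62) = 9.978 mg/L
Dose 2 (150 mg at t=12 h): 150·exp(−0.04077·50) = 19.530 mg/L
Dose 3 (35 mg at t=24 h): 35·exp(−0.04077·38) = 7.433 mg/L
Dose 4 (360 mg at t=36 h): 360·exp(−0.04077·26) = 124.711 mg/L
Dose 5 (300 mg at t=48 h): 300·exp(−0.04077·14) = 169.517 mg/L
Dose 6 (10 mg at t=60 h): 10·exp(−0.04077·2) = 9.217 mg/L
C(62) = 9.978 + 19.530 + 7.433 + 124.711 + 169.517 + 9.217 = 340.386 mg/L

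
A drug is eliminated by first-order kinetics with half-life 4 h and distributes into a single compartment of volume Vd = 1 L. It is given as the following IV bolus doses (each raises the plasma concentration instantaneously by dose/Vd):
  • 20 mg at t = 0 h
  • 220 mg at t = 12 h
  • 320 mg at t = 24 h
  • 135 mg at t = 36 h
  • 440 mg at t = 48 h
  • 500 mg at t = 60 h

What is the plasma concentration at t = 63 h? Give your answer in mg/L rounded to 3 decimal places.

331.663 mg/L

k = ln 2 / 4 = 0.17329 per h
Dose 1 (20 mg at t=0 h): 20·exp(−0.17329·63) = 0.000 mg/L
Dose 2 (220 mg at t=12 h): 220·exp(−0.17329·51) = 0.032 mg/L
Dose 3 (320 mg at t=24 h): 320·exp(−0.17329·39) = 0.372 mg/L
Dose 4 (135 mg at t=36 h): 135·exp(−0.17329·27) = 1.254 mg/L
Dose 5 (440 mg at t=48 h): 440·exp(−0.17329·15) = 32.703 mg/L
Dose 6 (500 mg at t=60 h): 500·exp(−0.17329·3) = 297.302 mg/L
C(63) = 0.000 + 0.032 + 0.372 + 1.254 + 32.703 + 297.302 = 331.663 mg/L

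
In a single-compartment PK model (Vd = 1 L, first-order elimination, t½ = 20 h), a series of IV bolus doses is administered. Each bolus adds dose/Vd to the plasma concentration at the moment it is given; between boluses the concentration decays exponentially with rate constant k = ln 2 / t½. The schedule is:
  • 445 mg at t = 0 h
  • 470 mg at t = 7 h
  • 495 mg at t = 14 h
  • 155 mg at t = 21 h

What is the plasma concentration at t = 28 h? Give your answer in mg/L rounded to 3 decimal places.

821.937 mg/L

k = ln 2 / 20 = 0.03466 per h
Dose 1 (445 mg at t=0 h): 445·exp(−0.03466·28) = 168.623 mg/L
Dose 2 (470 mg at t=7 h): 470·exp(−0.03466·21) = 226.995 mg/L
Dose 3 (495 mg at t=14 h): 495·exp(−0.03466·14) = 304.708 mg/L
Dose 4 (155 mg at t=21 h): 155·exp(−0.03466·7) = 121.611 mg/L
C(28) = 168.623 + 226.995 + 304.708 + 121.611 = 821.937 mg/L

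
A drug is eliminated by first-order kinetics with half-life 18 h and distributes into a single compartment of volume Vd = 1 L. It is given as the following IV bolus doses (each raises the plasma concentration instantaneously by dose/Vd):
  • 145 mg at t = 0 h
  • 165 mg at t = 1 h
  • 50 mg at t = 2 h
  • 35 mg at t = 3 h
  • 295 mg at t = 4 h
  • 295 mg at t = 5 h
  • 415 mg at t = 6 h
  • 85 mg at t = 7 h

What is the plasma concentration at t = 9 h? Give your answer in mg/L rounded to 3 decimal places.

k = ln 2 / 18 = 0.03851 per h
Dose 1 (145 mg at t=0 h): 145·exp(−0.03851·9) = 102.530 mg/L
Dose 2 (165 mg at t=1 h): 165·exp(−0.03851·8) = 121.253 mg/L
Dose 3 (50 mg at t=2 h): 50·exp(−0.03851·7) = 38.186 mg/L
Dose 4 (35 mg at t=3 h): 35·exp(−0.03851·6) = 27.780 mg/L
Dose 5 (295 mg at t=4 h): 295·exp(−0.03851·5) = 243.334 mg/L
Dose 6 (295 mg at t=5 h): 295·exp(−0.03851·4) = 252.887 mg/L
Dose 7 (415 mg at t=6 h): 415·exp(−0.03851·3) = 369.723 mg/L
Dose 8 (85 mg at t=7 h): 85·exp(−0.03851·2) = 78.699 mg/L
C(9) = 102.530 + 121.253 + 38.186 + 27.780 + 243.334 + 252.887 + 369.723 + 78.699 = 1234.392 mg/L

1234.392 mg/L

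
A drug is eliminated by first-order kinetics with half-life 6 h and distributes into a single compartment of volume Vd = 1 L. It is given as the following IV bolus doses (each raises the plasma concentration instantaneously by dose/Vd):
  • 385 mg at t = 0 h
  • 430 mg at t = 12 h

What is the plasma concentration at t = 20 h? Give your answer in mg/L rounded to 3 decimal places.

208.842 mg/L

k = ln 2 / 6 = 0.11552 per h
Dose 1 (385 mg at t=0 h): 385·exp(−0.11552·20) = 38.197 mg/L
Dose 2 (430 mg at t=12 h): 430·exp(−0.11552·8) = 170.646 mg/L
C(20) = 38.197 + 170.646 = 208.842 mg/L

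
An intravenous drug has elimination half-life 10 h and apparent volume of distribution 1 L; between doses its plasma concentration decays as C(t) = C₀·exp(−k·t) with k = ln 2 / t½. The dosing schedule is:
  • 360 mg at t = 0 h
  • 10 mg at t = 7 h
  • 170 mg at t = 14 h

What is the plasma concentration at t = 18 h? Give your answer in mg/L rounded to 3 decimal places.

k = ln 2 / 10 = 0.06931 per h
Dose 1 (360 mg at t=0 h): 360·exp(−0.06931·18) = 103.383 mg/L
Dose 2 (10 mg at t=7 h): 10·exp(−0.06931·11) = 4.665 mg/L
Dose 3 (170 mg at t=14 h): 170·exp(−0.06931·4) = 128.836 mg/L
C(18) = 103.383 + 4.665 + 128.836 = 236.884 mg/L

236.884 mg/L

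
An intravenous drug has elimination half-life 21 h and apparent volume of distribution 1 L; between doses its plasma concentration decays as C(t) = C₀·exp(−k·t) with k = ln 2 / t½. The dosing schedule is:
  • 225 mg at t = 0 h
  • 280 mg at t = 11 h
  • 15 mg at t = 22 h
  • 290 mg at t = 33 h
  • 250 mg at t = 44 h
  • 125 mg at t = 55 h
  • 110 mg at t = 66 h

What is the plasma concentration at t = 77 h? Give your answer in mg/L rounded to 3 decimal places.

k = ln 2 / 21 = 0.03301 per h
Dose 1 (225 mg at t=0 h): 225·exp(−0.03301·77) = 17.718 mg/L
Dose 2 (280 mg at t=11 h): 280·exp(−0.03301·66) = 31.700 mg/L
Dose 3 (15 mg at t=22 h): 15·exp(−0.03301·55) = 2.442 mg/L
Dose 4 (290 mg at t=33 h): 290·exp(−0.03301·44) = 67.869 mg/L
Dose 5 (250 mg at t=44 h): 250·exp(−0.03301·33) = 84.119 mg/L
Dose 6 (125 mg at t=55 h): 125·exp(−0.03301·22) = 60.471 mg/L
Dose 7 (110 mg at t=66 h): 110·exp(−0.03301·11) = 76.509 mg/L
C(77) = 17.718 + 31.700 + 2.442 + 67.869 + 84.119 + 60.471 + 76.509 = 340.826 mg/L

340.826 mg/L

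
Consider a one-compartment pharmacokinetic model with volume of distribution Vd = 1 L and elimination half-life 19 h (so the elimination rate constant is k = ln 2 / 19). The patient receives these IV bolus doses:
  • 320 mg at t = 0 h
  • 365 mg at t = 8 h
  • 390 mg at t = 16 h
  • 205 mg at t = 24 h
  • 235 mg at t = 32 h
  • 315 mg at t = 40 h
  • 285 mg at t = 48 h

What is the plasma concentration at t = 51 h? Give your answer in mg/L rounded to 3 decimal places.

k = ln 2 / 19 = 0.03648 per h
Dose 1 (320 mg at t=0 h): 320·exp(−0.03648·51) = 49.788 mg/L
Dose 2 (365 mg at t=8 h): 365·exp(−0.03648·43) = 76.035 mg/L
Dose 3 (390 mg at t=16 h): 390·exp(−0.03648·35) = 108.777 mg/L
Dose 4 (205 mg at t=24 h): 205·exp(−0.03648·27) = 76.555 mg/L
Dose 5 (235 mg at t=32 h): 235·exp(−0.03648·19) = 117.500 mg/L
Dose 6 (315 mg at t=40 h): 315·exp(−0.03648·11) = 210.877 mg/L
Dose 7 (285 mg at t=48 h): 285·exp(−0.03648·3) = 255.455 mg/L
C(51) = 49.788 + 76.035 + 108.777 + 76.555 + 117.500 + 210.877 + 255.455 = 894.987 mg/L

894.987 mg/L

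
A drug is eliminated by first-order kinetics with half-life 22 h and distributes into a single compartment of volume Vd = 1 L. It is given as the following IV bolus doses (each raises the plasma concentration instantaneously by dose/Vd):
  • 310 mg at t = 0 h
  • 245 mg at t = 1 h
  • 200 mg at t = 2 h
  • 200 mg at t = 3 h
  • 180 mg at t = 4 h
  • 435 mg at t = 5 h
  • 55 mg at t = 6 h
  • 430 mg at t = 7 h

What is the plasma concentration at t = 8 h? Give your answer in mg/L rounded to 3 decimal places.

1796.601 mg/L

k = ln 2 / 22 = 0.03151 per h
Dose 1 (310 mg at t=0 h): 310·exp(−0.03151·8) = 240.933 mg/L
Dose 2 (245 mg at t=1 h): 245·exp(−0.03151·7) = 196.510 mg/L
Dose 3 (200 mg at t=2 h): 200·exp(−0.03151·6) = 165.551 mg/L
Dose 4 (200 mg at t=3 h): 200·exp(−0.03151·5) = 170.850 mg/L
Dose 5 (180 mg at t=4 h): 180·exp(−0.03151·4) = 158.686 mg/L
Dose 6 (435 mg at t=5 h): 435·exp(−0.03151·3) = 395.767 mg/L
Dose 7 (55 mg at t=6 h): 55·exp(−0.03151·2) = 51.641 mg/L
Dose 8 (430 mg at t=7 h): 430·exp(−0.03151·1) = 416.663 mg/L
C(8) = 240.933 + 196.510 + 165.551 + 170.850 + 158.686 + 395.767 + 51.641 + 416.663 = 1796.601 mg/L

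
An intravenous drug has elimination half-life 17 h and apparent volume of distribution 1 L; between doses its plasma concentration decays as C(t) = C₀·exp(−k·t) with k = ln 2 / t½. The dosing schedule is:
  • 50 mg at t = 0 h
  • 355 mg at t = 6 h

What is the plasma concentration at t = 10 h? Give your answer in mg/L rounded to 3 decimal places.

k = ln 2 / 17 = 0.04077 per h
Dose 1 (50 mg at t=0 h): 50·exp(−0.04077·10) = 33.258 mg/L
Dose 2 (355 mg at t=6 h): 355·exp(−0.04077·4) = 301.577 mg/L
C(10) = 33.258 + 301.577 = 334.834 mg/L

334.834 mg/L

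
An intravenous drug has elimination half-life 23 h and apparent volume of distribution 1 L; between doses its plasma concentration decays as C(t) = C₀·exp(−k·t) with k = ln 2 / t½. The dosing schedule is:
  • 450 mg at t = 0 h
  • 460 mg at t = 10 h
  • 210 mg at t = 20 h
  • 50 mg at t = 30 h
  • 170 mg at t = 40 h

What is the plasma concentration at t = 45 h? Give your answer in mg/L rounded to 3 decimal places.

553.039 mg/L

k = ln 2 / 23 = 0.03014 per h
Dose 1 (450 mg at t=0 h): 450·exp(−0.03014·45) = 115.942 mg/L
Dose 2 (460 mg at t=10 h): 460·exp(−0.03014·35) = 160.202 mg/L
Dose 3 (210 mg at t=20 h): 210·exp(−0.03014·25) = 98.858 mg/L
Dose 4 (50 mg at t=30 h): 50·exp(−0.03014·15) = 31.816 mg/L
Dose 5 (170 mg at t=40 h): 170·exp(−0.03014·5) = 146.220 mg/L
C(45) = 115.942 + 160.202 + 98.858 + 31.816 + 146.220 = 553.039 mg/L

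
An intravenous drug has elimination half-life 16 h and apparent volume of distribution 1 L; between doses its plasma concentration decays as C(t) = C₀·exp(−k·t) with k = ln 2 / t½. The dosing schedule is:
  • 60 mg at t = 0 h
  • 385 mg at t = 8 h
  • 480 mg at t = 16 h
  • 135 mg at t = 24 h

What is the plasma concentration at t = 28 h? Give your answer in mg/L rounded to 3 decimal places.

578.641 mg/L

k = ln 2 / 16 = 0.04332 per h
Dose 1 (60 mg at t=0 h): 60·exp(−0.04332·28) = 17.838 mg/L
Dose 2 (385 mg at t=8 h): 385·exp(−0.04332·20) = 161.873 mg/L
Dose 3 (480 mg at t=16 h): 480·exp(−0.04332·12) = 285.410 mg/L
Dose 4 (135 mg at t=24 h): 135·exp(−0.04332·4) = 113.521 mg/L
C(28) = 17.838 + 161.873 + 285.410 + 113.521 = 578.641 mg/L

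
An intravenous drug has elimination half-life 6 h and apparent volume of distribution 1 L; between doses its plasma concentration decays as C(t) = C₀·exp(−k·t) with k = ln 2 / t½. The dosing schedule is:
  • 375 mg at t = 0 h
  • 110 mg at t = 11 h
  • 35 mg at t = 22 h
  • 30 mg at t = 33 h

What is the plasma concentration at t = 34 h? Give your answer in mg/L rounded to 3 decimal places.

50.576 mg/L

k = ln 2 / 6 = 0.11552 per h
Dose 1 (375 mg at t=0 h): 375·exp(−0.11552·34) = 7.382 mg/L
Dose 2 (110 mg at t=11 h): 110·exp(−0.11552·23) = 7.717 mg/L
Dose 3 (35 mg at t=22 h): 35·exp(−0.11552·12) = 8.750 mg/L
Dose 4 (30 mg at t=33 h): 30·exp(−0.11552·1) = 26.727 mg/L
C(34) = 7.382 + 7.717 + 8.750 + 26.727 = 50.576 mg/L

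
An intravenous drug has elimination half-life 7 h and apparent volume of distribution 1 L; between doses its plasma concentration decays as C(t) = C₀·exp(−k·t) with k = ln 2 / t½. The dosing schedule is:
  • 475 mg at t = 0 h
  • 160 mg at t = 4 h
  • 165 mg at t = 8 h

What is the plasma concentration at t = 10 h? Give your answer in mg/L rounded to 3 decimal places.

k = ln 2 / 7 = 0.09902 per h
Dose 1 (475 mg at t=0 h): 475·exp(−0.09902·10) = 176.462 mg/L
Dose 2 (160 mg at t=4 h): 160·exp(−0.09902·6) = 88.327 mg/L
Dose 3 (165 mg at t=8 h): 165·exp(−0.09902·2) = 135.355 mg/L
C(10) = 176.462 + 88.327 + 135.355 = 400.144 mg/L

400.144 mg/L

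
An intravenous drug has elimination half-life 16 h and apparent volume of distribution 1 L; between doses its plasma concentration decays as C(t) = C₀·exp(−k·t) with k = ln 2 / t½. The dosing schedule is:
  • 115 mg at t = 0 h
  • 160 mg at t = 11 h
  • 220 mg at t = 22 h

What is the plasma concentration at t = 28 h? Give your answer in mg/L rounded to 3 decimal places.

k = ln 2 / 16 = 0.04332 per h
Dose 1 (115 mg at t=0 h): 115·exp(−0.04332·28) = 34.190 mg/L
Dose 2 (160 mg at t=11 h): 160·exp(−0.04332·17) = 76.608 mg/L
Dose 3 (220 mg at t=22 h): 220·exp(−0.04332·6) = 169.643 mg/L
C(28) = 34.190 + 76.608 + 169.643 = 280.441 mg/L

280.441 mg/L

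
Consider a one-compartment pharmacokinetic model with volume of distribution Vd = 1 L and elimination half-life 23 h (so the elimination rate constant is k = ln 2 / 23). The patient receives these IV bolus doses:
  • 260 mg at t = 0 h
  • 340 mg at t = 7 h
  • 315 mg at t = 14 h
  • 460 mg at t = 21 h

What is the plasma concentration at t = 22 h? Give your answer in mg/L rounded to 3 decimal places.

1044.187 mg/L

k = ln 2 / 23 = 0.03014 per h
Dose 1 (260 mg at t=0 h): 260·exp(−0.03014·22) = 133.977 mg/L
Dose 2 (340 mg at t=7 h): 340·exp(−0.03014·15) = 216.349 mg/L
Dose 3 (315 mg at t=14 h): 315·exp(−0.03014·8) = 247.517 mg/L
Dose 4 (460 mg at t=21 h): 460·exp(−0.03014·1) = 446.344 mg/L
C(22) = 133.977 + 216.349 + 247.517 + 446.344 = 1044.187 mg/L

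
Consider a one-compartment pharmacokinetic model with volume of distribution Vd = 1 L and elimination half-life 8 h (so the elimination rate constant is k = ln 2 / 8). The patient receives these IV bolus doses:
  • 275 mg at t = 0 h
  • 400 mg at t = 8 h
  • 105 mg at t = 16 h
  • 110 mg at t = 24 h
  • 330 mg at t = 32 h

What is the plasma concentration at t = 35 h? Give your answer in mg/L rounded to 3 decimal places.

k = ln 2 / 8 = 0.08664 per h
Dose 1 (275 mg at t=0 h): 275·exp(−0.08664·35) = 13.253 mg/L
Dose 2 (400 mg at t=8 h): 400·exp(−0.08664·27) = 38.555 mg/L
Dose 3 (105 mg at t=16 h): 105·exp(−0.08664·19) = 20.242 mg/L
Dose 4 (110 mg at t=24 h): 110·exp(−0.08664·11) = 42.411 mg/L
Dose 5 (330 mg at t=32 h): 330·exp(−0.08664·3) = 254.465 mg/L
C(35) = 13.253 + 38.555 + 20.242 + 42.411 + 254.465 = 368.926 mg/L

368.926 mg/L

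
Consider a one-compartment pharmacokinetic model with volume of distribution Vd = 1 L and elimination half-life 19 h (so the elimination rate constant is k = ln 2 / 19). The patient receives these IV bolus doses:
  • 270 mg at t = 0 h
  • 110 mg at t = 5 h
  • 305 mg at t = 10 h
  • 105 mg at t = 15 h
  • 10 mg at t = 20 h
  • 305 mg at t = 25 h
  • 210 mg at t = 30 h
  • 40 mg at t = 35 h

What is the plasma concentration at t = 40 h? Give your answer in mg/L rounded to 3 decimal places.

k = ln 2 / 19 = 0.03648 per h
Dose 1 (270 mg at t=0 h): 270·exp(−0.03648·40) = 62.750 mg/L
Dose 2 (110 mg at t=5 h): 110·exp(−0.03648·35) = 30.681 mg/L
Dose 3 (305 mg at t=10 h): 305·exp(−0.03648·30) = 102.091 mg/L
Dose 4 (105 mg at t=15 h): 105·exp(−0.03648·25) = 42.179 mg/L
Dose 5 (10 mg at t=20 h): 10·exp(−0.03648·20) = 4.821 mg/L
Dose 6 (305 mg at t=25 h): 305·exp(−0.03648·15) = 176.459 mg/L
Dose 7 (210 mg at t=30 h): 210·exp(−0.03648·10) = 145.808 mg/L
Dose 8 (40 mg at t=35 h): 40·exp(−0.03648·5) = 33.330 mg/L
C(40) = 62.750 + 30.681 + 102.091 + 42.179 + 4.821 + 176.459 + 145.808 + 33.330 = 598.121 mg/L

598.121 mg/L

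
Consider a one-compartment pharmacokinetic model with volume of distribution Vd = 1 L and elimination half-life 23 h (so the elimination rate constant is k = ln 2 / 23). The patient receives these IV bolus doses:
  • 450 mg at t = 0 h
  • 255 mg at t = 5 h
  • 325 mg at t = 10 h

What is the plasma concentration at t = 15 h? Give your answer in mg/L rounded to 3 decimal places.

754.533 mg/L

k = ln 2 / 23 = 0.03014 per h
Dose 1 (450 mg at t=0 h): 450·exp(−0.03014·15) = 286.344 mg/L
Dose 2 (255 mg at t=5 h): 255·exp(−0.03014·10) = 188.650 mg/L
Dose 3 (325 mg at t=10 h): 325·exp(−0.03014·5) = 279.539 mg/L
C(15) = 286.344 + 188.650 + 279.539 = 754.533 mg/L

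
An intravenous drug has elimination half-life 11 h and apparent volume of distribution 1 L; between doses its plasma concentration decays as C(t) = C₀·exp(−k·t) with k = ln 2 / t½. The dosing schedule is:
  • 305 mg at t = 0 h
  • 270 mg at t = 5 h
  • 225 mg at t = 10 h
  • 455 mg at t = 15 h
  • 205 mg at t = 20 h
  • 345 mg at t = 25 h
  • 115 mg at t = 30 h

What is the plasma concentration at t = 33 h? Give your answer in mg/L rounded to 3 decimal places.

k = ln 2 / 11 = 0.06301 per h
Dose 1 (305 mg at t=0 h): 305·exp(−0.06301·33) = 38.125 mg/L
Dose 2 (270 mg at t=5 h): 270·exp(−0.06301·28) = 46.249 mg/L
Dose 3 (225 mg at t=10 h): 225·exp(−0.06301·23) = 52.815 mg/L
Dose 4 (455 mg at t=15 h): 455·exp(−0.06301·18) = 146.358 mg/L
Dose 5 (205 mg at t=20 h): 205·exp(−0.06301·13) = 90.363 mg/L
Dose 6 (345 mg at t=25 h): 345·exp(−0.06301·8) = 208.395 mg/L
Dose 7 (115 mg at t=30 h): 115·exp(−0.06301·3) = 95.192 mg/L
C(33) = 38.125 + 46.249 + 52.815 + 146.358 + 90.363 + 208.395 + 95.192 = 677.498 mg/L

677.498 mg/L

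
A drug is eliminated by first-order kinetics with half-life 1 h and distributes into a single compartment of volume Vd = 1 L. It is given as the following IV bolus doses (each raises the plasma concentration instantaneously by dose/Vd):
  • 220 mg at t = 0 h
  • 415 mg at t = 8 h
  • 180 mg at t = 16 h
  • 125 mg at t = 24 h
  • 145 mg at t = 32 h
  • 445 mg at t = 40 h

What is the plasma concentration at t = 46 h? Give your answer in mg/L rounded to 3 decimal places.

6.962 mg/L

k = ln 2 / 1 = 0.69315 per h
Dose 1 (220 mg at t=0 h): 220·exp(−0.69315·46) = 0.000 mg/L
Dose 2 (415 mg at t=8 h): 415·exp(−0.69315·38) = 0.000 mg/L
Dose 3 (180 mg at t=16 h): 180·exp(−0.69315·30) = 0.000 mg/L
Dose 4 (125 mg at t=24 h): 125·exp(−0.69315·22) = 0.000 mg/L
Dose 5 (145 mg at t=32 h): 145·exp(−0.69315·14) = 0.009 mg/L
Dose 6 (445 mg at t=40 h): 445·exp(−0.69315·6) = 6.953 mg/L
C(46) = 0.000 + 0.000 + 0.000 + 0.000 + 0.009 + 6.953 = 6.962 mg/L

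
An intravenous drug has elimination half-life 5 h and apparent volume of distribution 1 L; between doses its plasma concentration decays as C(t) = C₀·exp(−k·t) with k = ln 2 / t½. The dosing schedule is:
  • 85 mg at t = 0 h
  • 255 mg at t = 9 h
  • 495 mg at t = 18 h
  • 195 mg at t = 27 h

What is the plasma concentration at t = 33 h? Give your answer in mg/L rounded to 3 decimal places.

156.784 mg/L

k = ln 2 / 5 = 0.13863 per h
Dose 1 (85 mg at t=0 h): 85·exp(−0.13863·33) = 0.876 mg/L
Dose 2 (255 mg at t=9 h): 255·exp(−0.13863·24) = 9.154 mg/L
Dose 3 (495 mg at t=18 h): 495·exp(−0.13863·15) = 61.875 mg/L
Dose 4 (195 mg at t=27 h): 195·exp(−0.13863·6) = 84.879 mg/L
C(33) = 0.876 + 9.154 + 61.875 + 84.879 = 156.784 mg/L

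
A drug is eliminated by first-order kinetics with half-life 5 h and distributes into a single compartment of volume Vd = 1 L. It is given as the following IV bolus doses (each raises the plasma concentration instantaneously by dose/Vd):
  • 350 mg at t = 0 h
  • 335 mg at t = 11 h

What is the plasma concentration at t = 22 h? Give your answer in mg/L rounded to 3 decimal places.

89.487 mg/L

k = ln 2 / 5 = 0.13863 per h
Dose 1 (350 mg at t=0 h): 350·exp(−0.13863·22) = 16.578 mg/L
Dose 2 (335 mg at t=11 h): 335·exp(−0.13863·11) = 72.909 mg/L
C(22) = 16.578 + 72.909 = 89.487 mg/L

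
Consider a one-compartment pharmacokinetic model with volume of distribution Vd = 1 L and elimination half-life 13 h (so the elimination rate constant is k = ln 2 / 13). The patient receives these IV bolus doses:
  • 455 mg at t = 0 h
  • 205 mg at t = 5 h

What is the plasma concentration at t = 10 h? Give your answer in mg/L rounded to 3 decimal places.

k = ln 2 / 13 = 0.05332 per h
Dose 1 (455 mg at t=0 h): 455·exp(−0.05332·10) = 266.962 mg/L
Dose 2 (205 mg at t=5 h): 205·exp(−0.05332·5) = 157.027 mg/L
C(10) = 266.962 + 157.027 = 423.989 mg/L

423.989 mg/L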